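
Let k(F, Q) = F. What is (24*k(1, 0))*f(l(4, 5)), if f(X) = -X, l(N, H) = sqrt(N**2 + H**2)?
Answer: -24*sqrt(41) ≈ -153.68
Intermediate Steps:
l(N, H) = sqrt(H**2 + N**2)
(24*k(1, 0))*f(l(4, 5)) = (24*1)*(-sqrt(5**2 + 4**2)) = 24*(-sqrt(25 + 16)) = 24*(-sqrt(41)) = -24*sqrt(41)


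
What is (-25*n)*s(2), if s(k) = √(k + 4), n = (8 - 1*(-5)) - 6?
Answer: -175*√6 ≈ -428.66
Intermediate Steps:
n = 7 (n = (8 + 5) - 6 = 13 - 6 = 7)
s(k) = √(4 + k)
(-25*n)*s(2) = (-25*7)*√(4 + 2) = -175*√6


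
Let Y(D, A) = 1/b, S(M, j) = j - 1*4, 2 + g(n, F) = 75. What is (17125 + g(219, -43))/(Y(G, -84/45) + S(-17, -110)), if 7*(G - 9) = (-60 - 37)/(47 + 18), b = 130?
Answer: -2235740/14819 ≈ -150.87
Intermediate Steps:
g(n, F) = 73 (g(n, F) = -2 + 75 = 73)
G = 3998/455 (G = 9 + ((-60 - 37)/(47 + 18))/7 = 9 + (-97/65)/7 = 9 + (-97*1/65)/7 = 9 + (⅐)*(-97/65) = 9 - 97/455 = 3998/455 ≈ 8.7868)
S(M, j) = -4 + j (S(M, j) = j - 4 = -4 + j)
Y(D, A) = 1/130
(17125 + g(219, -43))/(Y(G, -84/45) + S(-17, -110)) = (17125 + 73)/(1/130 + (-4 - 110)) = 17198/(1/130 - 114) = 17198/(-14819/130) = 17198*(-130/14819) = -2235740/14819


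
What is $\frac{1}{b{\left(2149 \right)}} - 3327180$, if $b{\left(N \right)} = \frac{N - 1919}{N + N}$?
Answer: $- \frac{382623551}{115} \approx -3.3272 \cdot 10^{6}$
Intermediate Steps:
$b{\left(N \right)} = \frac{-1919 + N}{2 N}$
$\frac{1}{b{\left(2149 \right)}} - 3327180 = \frac{1}{\frac{1}{2} \cdot \frac{1}{2149} \left(-1919 + 2149\right)} - 3327180 = \frac{1}{\frac{1}{2} \cdot \frac{1}{2149} \cdot 230} - 3327180 = \frac{1}{\frac{115}{2149}} - 3327180 = \frac{2149}{115} - 3327180 = - \frac{382623551}{115}$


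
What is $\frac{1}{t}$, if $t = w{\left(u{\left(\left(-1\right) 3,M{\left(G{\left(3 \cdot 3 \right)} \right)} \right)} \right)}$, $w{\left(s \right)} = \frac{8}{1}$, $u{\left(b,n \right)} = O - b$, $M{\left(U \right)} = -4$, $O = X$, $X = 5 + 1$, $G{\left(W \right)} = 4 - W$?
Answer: $\frac{1}{8} \approx 0.125$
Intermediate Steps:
$X = 6$
$O = 6$
$u{\left(b,n \right)} = 6 - b$
$w{\left(s \right)} = 8$ ($w{\left(s \right)} = 8 \cdot 1 = 8$)
$t = 8$
$\frac{1}{t} = \frac{1}{8}$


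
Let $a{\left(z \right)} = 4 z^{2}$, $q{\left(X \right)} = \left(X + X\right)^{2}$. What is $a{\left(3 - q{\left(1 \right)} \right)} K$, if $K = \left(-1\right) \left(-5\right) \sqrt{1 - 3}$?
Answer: $20 i \sqrt{2} \approx 28.284 i$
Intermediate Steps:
$q{\left(X \right)} = 4 X^{2}$ ($q{\left(X \right)} = \left(2 X\right)^{2} = 4 X^{2}$)
$K = 5 i \sqrt{2}$ ($K = 5 \sqrt{-2} = 5 i \sqrt{2} \approx 7.0711 i$)
$a{\left(3 - q{\left(1 \right)} \right)} K = 4 \left(3 - 4 \cdot 1^{2}\right)^{2} \cdot 5 i \sqrt{2} = 4 \left(3 - 4 \cdot 1\right)^{2} \cdot 5 i \sqrt{2} = 4 \left(3 - 4\right)^{2} \cdot 5 i \sqrt{2} = 4 \left(-1\right)^{2} \cdot 5 i \sqrt{2} = 4 \cdot 1 \cdot 5 i \sqrt{2} = 4 \cdot 5 i \sqrt{2} = 20 i \sqrt{2}$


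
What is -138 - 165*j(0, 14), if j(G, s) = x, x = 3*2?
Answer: -1128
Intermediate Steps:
x = 6
j(G, s) = 6
-138 - 165*j(0, 14) = -138 - 165*6 = -138 - 990 = -1128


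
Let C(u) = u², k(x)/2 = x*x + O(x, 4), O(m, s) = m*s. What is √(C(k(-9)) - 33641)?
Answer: I*√25541 ≈ 159.82*I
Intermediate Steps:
k(x) = 2*x² + 8*x (k(x) = 2*(x*x + x*4) = 2*(x² + 4*x) = 2*x² + 8*x)
√(C(k(-9)) - 33641) = √((2*(-9)*(4 - 9))² - 33641) = √((2*(-9)*(-5))² - 33641) = √(90² - 33641) = √(8100 - 33641) = √(-25541) = I*√25541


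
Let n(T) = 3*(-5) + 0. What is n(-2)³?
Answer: -3375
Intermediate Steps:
n(T) = -15 (n(T) = -15 + 0 = -15)
n(-2)³ = (-15)³ = -3375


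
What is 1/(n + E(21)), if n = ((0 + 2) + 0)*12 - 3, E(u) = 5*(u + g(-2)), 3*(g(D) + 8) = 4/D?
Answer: 3/248 ≈ 0.012097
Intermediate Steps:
g(D) = -8 + 4/(3*D) (g(D) = -8 + (4/D)/3 = -8 + 4/(3*D))
E(u) = -130/3 + 5*u (E(u) = 5*(u + (-8 + (4/3)/(-2))) = 5*(u + (-8 + (4/3)*(-½))) = 5*(u + (-8 - ⅔)) = 5*(u - 26/3) = 5*(-26/3 + u) = -130/3 + 5*u)
n = 21 (n = (2 + 0)*12 - 3 = 2*12 - 3 = 24 - 3 = 21)
1/(n + E(21)) = 1/(21 + (-130/3 + 5*21)) = 1/(21 + (-130/3 + 105)) = 1/(21 + 185/3) = 1/(248/3) = 3/248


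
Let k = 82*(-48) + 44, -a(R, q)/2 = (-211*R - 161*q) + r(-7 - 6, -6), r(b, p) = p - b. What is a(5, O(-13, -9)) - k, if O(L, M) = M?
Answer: 3090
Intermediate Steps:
a(R, q) = -14 + 322*q + 422*R (a(R, q) = -2*((-211*R - 161*q) + (-6 - (-7 - 6))) = -2*((-211*R - 161*q) + (-6 - 1*(-13))) = -2*((-211*R - 161*q) + (-6 + 13)) = -2*((-211*R - 161*q) + 7) = -2*(7 - 211*R - 161*q) = -14 + 322*q + 422*R)
k = -3892 (k = -3936 + 44 = -3892)
a(5, O(-13, -9)) - k = (-14 + 322*(-9) + 422*5) - 1*(-3892) = (-14 - 2898 + 2110) + 3892 = -802 + 3892 = 3090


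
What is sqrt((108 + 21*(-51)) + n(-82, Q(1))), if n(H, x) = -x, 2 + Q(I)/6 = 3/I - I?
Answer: 3*I*sqrt(107) ≈ 31.032*I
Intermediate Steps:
Q(I) = -12 - 6*I + 18/I (Q(I) = -12 + 6*(3/I - I) = -12 + 6*(-I + 3/I) = -12 + (-6*I + 18/I) = -12 - 6*I + 18/I)
sqrt((108 + 21*(-51)) + n(-82, Q(1))) = sqrt((108 + 21*(-51)) - (-12 - 6*1 + 18/1)) = sqrt((108 - 1071) - (-12 - 6 + 18*1)) = sqrt(-963 - (-12 - 6 + 18)) = sqrt(-963 - 1*0) = sqrt(-963 + 0) = sqrt(-963) = 3*I*sqrt(107)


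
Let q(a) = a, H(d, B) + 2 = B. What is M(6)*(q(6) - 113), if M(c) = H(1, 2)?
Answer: 0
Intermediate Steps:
H(d, B) = -2 + B
M(c) = 0 (M(c) = -2 + 2 = 0)
M(6)*(q(6) - 113) = 0*(6 - 113) = 0*(-107) = 0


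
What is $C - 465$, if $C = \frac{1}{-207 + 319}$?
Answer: $- \frac{52079}{112} \approx -464.99$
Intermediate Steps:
$C = \frac{1}{112} \approx 0.0089286$
$C - 465 = \frac{1}{112} - 465 = - \frac{52079}{112}$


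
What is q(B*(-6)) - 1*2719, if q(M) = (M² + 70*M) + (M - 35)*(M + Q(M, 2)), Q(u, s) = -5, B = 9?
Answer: 1668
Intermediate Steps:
q(M) = M² + 70*M + (-35 + M)*(-5 + M) (q(M) = (M² + 70*M) + (M - 35)*(M - 5) = (M² + 70*M) + (-35 + M)*(-5 + M) = M² + 70*M + (-35 + M)*(-5 + M))
q(B*(-6)) - 1*2719 = (175 + 2*(9*(-6))² + 30*(9*(-6))) - 1*2719 = (175 + 2*(-54)² + 30*(-54)) - 2719 = (175 + 2*2916 - 1620) - 2719 = (175 + 5832 - 1620) - 2719 = 4387 - 2719 = 1668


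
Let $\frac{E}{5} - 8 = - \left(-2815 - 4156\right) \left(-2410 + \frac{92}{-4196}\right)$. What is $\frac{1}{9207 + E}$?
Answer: $- \frac{1049}{88107678512} \approx -1.1906 \cdot 10^{-8}$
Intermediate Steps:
$E = - \frac{88117336655}{1049}$ ($E = 40 + 5 \left(- \left(-2815 - 4156\right) \left(-2410 + \frac{92}{-4196}\right)\right) = 40 + 5 \left(- \left(-6971\right) \left(-2410 + 92 \left(- \frac{1}{4196}\right)\right)\right) = 40 + 5 \left(- \left(-6971\right) \left(-2410 - \frac{23}{1049}\right)\right) = 40 + 5 \left(- \frac{\left(-6971\right) \left(-2528113\right)}{1049}\right) = 40 + 5 \left(\left(-1\right) \frac{17623475723}{1049}\right) = 40 + 5 \left(- \frac{17623475723}{1049}\right) = 40 - \frac{88117378615}{1049} = - \frac{88117336655}{1049} \approx -8.4001 \cdot 10^{7}$)
$\frac{1}{9207 + E} = \frac{1}{9207 - \frac{88117336655}{1049}} = \frac{1}{- \frac{88107678512}{1049}} = - \frac{1049}{88107678512}$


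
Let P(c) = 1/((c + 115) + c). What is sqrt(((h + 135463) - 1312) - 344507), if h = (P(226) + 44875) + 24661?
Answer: I*sqrt(558914573)/63 ≈ 375.26*I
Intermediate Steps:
P(c) = 1/(115 + 2*c) (P(c) = 1/((115 + c) + c) = 1/(115 + 2*c))
h = 39426913/567 (h = (1/(115 + 2*226) + 44875) + 24661 = (1/(115 + 452) + 44875) + 24661 = (1/567 + 44875) + 24661 = 25444126/567 + 24661 = 39426913/567 ≈ 69536.)
sqrt(((h + 135463) - 1312) - 344507) = sqrt(((39426913/567 + 135463) - 1312) - 344507) = sqrt((116234434/567 - 1312) - 344507) = sqrt(115490530/567 - 344507) = sqrt(-79844939/567) = I*sqrt(558914573)/63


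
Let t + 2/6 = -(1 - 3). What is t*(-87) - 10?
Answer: -155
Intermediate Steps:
t = 5/3 (t = -⅓ - (1 - 3) = -⅓ - 1*(-2) = -⅓ + 2 = 5/3 ≈ 1.6667)
t*(-87) - 10 = (5/3)*(-87) - 10 = -145 - 10 = -155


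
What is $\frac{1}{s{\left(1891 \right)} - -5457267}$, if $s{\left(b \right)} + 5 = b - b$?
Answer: $\frac{1}{5457262} \approx 1.8324 \cdot 10^{-7}$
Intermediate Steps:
$s{\left(b \right)} = -5$ ($s{\left(b \right)} = -5 + \left(b - b\right) = -5 + 0 = -5$)
$\frac{1}{s{\left(1891 \right)} - -5457267} = \frac{1}{-5 - -5457267} = \frac{1}{-5 + 5457267} = \frac{1}{5457262}$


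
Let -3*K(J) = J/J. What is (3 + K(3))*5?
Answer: 40/3 ≈ 13.333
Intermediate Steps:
K(J) = -⅓ (K(J) = -J/(3*J) = -⅓*1 = -⅓)
(3 + K(3))*5 = (3 - ⅓)*5 = (8/3)*5 = 40/3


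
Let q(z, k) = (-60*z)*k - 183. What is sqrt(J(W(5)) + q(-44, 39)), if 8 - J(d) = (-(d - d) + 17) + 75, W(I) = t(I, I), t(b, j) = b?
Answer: sqrt(102693) ≈ 320.46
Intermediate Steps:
W(I) = I
J(d) = -84 (J(d) = 8 - ((-(d - d) + 17) + 75) = 8 - ((-1*0 + 17) + 75) = 8 - ((0 + 17) + 75) = 8 - (17 + 75) = 8 - 1*92 = 8 - 92 = -84)
q(z, k) = -183 - 60*k*z (q(z, k) = -60*k*z - 183 = -183 - 60*k*z)
sqrt(J(W(5)) + q(-44, 39)) = sqrt(-84 + (-183 - 60*39*(-44))) = sqrt(-84 + (-183 + 102960)) = sqrt(-84 + 102777) = sqrt(102693)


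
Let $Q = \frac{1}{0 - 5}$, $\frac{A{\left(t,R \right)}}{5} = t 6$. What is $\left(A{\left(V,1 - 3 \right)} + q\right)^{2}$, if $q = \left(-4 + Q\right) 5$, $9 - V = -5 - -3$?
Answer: $95481$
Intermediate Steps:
$V = 11$ ($V = 9 - \left(-5 - -3\right) = 9 - \left(-5 + 3\right) = 9 - -2 = 9 + 2 = 11$)
$A{\left(t,R \right)} = 30 t$ ($A{\left(t,R \right)} = 5 t 6 = 5 \cdot 6 t = 30 t$)
$Q = - \frac{1}{5}$ ($Q = \frac{1}{-5} = - \frac{1}{5} \approx -0.2$)
$q = -21$ ($q = \left(-4 - \frac{1}{5}\right) 5 = \left(- \frac{21}{5}\right) 5 = -21$)
$\left(A{\left(V,1 - 3 \right)} + q\right)^{2} = \left(30 \cdot 11 - 21\right)^{2} = \left(330 - 21\right)^{2} = 309^{2} = 95481$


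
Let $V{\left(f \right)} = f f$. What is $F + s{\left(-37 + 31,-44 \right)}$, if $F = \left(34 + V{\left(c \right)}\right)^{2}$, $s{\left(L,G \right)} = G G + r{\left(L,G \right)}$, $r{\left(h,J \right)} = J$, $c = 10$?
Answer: $19848$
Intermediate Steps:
$V{\left(f \right)} = f^{2}$
$s{\left(L,G \right)} = G + G^{2}$ ($s{\left(L,G \right)} = G G + G = G^{2} + G = G + G^{2}$)
$F = 17956$ ($F = \left(34 + 10^{2}\right)^{2} = \left(34 + 100\right)^{2} = 134^{2} = 17956$)
$F + s{\left(-37 + 31,-44 \right)} = 17956 - 44 \left(1 - 44\right) = 17956 - -1892 = 17956 + 1892 = 19848$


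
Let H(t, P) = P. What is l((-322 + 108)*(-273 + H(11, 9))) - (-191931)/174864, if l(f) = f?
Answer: 3293102825/58288 ≈ 56497.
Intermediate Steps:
l((-322 + 108)*(-273 + H(11, 9))) - (-191931)/174864 = (-322 + 108)*(-273 + 9) - (-191931)/174864 = -214*(-264) - (-191931)/174864 = 56496 - 1*(-63977/58288) = 56496 + 63977/58288 = 3293102825/58288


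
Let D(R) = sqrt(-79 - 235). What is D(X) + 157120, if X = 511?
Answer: 157120 + I*sqrt(314) ≈ 1.5712e+5 + 17.72*I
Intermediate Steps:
D(R) = I*sqrt(314) (D(R) = sqrt(-314) = I*sqrt(314))
D(X) + 157120 = I*sqrt(314) + 157120 = 157120 + I*sqrt(314)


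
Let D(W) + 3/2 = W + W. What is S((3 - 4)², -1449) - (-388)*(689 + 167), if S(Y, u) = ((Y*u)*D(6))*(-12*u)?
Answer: -264217598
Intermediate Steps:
D(W) = -3/2 + 2*W (D(W) = -3/2 + (W + W) = -3/2 + 2*W)
S(Y, u) = -126*Y*u² (S(Y, u) = ((Y*u)*(-3/2 + 2*6))*(-12*u) = ((Y*u)*(-3/2 + 12))*(-12*u) = ((Y*u)*(21/2))*(-12*u) = (21*Y*u/2)*(-12*u) = -126*Y*u²)
S((3 - 4)², -1449) - (-388)*(689 + 167) = -126*(3 - 4)²*(-1449)² - (-388)*(689 + 167) = -126*(-1)²*2099601 - (-388)*856 = -126*1*2099601 - 1*(-332128) = -264549726 + 332128 = -264217598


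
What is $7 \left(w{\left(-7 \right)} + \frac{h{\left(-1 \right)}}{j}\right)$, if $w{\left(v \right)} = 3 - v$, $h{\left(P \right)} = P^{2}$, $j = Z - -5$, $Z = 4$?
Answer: $\frac{637}{9} \approx 70.778$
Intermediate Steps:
$j = 9$ ($j = 4 - -5 = 4 + 5 = 9$)
$7 \left(w{\left(-7 \right)} + \frac{h{\left(-1 \right)}}{j}\right) = 7 \left(\left(3 - -7\right) + \frac{\left(-1\right)^{2}}{9}\right) = 7 \left(\left(3 + 7\right) + 1 \cdot \frac{1}{9}\right) = 7 \left(10 + \frac{1}{9}\right) = 7 \cdot \frac{91}{9} = \frac{637}{9}$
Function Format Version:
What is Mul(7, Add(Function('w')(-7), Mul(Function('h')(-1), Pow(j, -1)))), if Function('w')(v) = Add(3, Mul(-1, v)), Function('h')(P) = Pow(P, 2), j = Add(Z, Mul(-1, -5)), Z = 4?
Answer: Rational(637, 9) ≈ 70.778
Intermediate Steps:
j = 9 (j = Add(4, Mul(-1, -5)) = Add(4, 5) = 9)
Mul(7, Add(Function('w')(-7), Mul(Function('h')(-1), Pow(j, -1)))) = Mul(7, Add(Add(3, Mul(-1, -7)), Mul(Pow(-1, 2), Pow(9, -1)))) = Mul(7, Add(Add(3, 7), Mul(1, Rational(1, 9)))) = Mul(7, Add(10, Rational(1, 9))) = Mul(7, Rational(91, 9)) = Rational(637, 9)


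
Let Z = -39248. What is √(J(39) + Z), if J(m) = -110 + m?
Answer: I*√39319 ≈ 198.29*I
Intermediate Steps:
√(J(39) + Z) = √((-110 + 39) - 39248) = √(-71 - 39248) = √(-39319) = I*√39319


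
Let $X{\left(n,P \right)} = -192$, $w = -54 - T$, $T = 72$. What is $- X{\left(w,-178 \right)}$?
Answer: $192$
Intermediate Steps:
$w = -126$ ($w = -54 - 72 = -126$)
$- X{\left(w,-178 \right)} = \left(-1\right) \left(-192\right) = 192$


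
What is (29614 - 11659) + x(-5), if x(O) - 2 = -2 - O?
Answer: 17960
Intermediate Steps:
x(O) = -O (x(O) = 2 + (-2 - O) = -O)
(29614 - 11659) + x(-5) = (29614 - 11659) - 1*(-5) = 17955 + 5 = 17960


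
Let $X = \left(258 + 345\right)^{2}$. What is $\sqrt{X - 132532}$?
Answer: $\sqrt{231077} \approx 480.7$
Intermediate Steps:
$X = 363609$ ($X = 603^{2} = 363609$)
$\sqrt{X - 132532} = \sqrt{363609 - 132532} = \sqrt{231077}$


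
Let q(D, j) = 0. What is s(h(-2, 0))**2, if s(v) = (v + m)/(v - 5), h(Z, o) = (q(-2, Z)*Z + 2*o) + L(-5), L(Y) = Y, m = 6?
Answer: 1/100 ≈ 0.010000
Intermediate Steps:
h(Z, o) = -5 + 2*o (h(Z, o) = (0*Z + 2*o) - 5 = (0 + 2*o) - 5 = 2*o - 5 = -5 + 2*o)
s(v) = (6 + v)/(-5 + v) (s(v) = (v + 6)/(v - 5) = (6 + v)/(-5 + v))
s(h(-2, 0))**2 = ((6 + (-5 + 2*0))/(-5 + (-5 + 2*0)))**2 = ((6 + (-5 + 0))/(-5 + (-5 + 0)))**2 = ((6 - 5)/(-5 - 5))**2 = (1/(-10))**2 = (-1/10*1)**2 = (-1/10)**2 = 1/100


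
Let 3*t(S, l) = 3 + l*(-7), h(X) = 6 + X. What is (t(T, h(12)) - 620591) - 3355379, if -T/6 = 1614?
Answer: -3976011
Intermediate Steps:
T = -9684 (T = -6*1614 = -9684)
t(S, l) = 1 - 7*l/3 (t(S, l) = (3 + l*(-7))/3 = (3 - 7*l)/3 = 1 - 7*l/3)
(t(T, h(12)) - 620591) - 3355379 = ((1 - 7*(6 + 12)/3) - 620591) - 3355379 = ((1 - 7/3*18) - 620591) - 3355379 = ((1 - 42) - 620591) - 3355379 = (-41 - 620591) - 3355379 = -620632 - 3355379 = -3976011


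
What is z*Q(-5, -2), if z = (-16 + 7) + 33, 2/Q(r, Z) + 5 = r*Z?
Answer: 48/5 ≈ 9.6000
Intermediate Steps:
Q(r, Z) = 2/(-5 + Z*r) (Q(r, Z) = 2/(-5 + r*Z) = 2/(-5 + Z*r))
z = 24 (z = -9 + 33 = 24)
z*Q(-5, -2) = 24*(2/(-5 - 2*(-5))) = 24*(2/(-5 + 10)) = 24*(2/5) = 24*(2*(⅕)) = 24*(⅖) = 48/5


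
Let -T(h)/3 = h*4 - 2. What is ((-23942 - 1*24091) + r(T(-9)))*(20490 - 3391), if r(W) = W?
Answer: -819366981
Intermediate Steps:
T(h) = 6 - 12*h (T(h) = -3*(h*4 - 2) = -3*(4*h - 2) = -3*(-2 + 4*h) = 6 - 12*h)
((-23942 - 1*24091) + r(T(-9)))*(20490 - 3391) = ((-23942 - 1*24091) + (6 - 12*(-9)))*(20490 - 3391) = ((-23942 - 24091) + (6 + 108))*17099 = (-48033 + 114)*17099 = -47919*17099 = -819366981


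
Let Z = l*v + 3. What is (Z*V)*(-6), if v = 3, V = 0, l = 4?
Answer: 0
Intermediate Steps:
Z = 15 (Z = 4*3 + 3 = 12 + 3 = 15)
(Z*V)*(-6) = (15*0)*(-6) = 0*(-6) = 0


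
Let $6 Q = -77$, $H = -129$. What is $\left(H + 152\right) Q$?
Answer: $- \frac{1771}{6} \approx -295.17$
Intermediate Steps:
$Q = - \frac{77}{6}$ ($Q = \frac{1}{6} \left(-77\right) = - \frac{77}{6} \approx -12.833$)
$\left(H + 152\right) Q = \left(-129 + 152\right) \left(- \frac{77}{6}\right) = 23 \left(- \frac{77}{6}\right) = - \frac{1771}{6}$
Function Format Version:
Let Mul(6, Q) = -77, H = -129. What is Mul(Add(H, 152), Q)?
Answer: Rational(-1771, 6) ≈ -295.17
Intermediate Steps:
Q = Rational(-77, 6) (Q = Mul(Rational(1, 6), -77) = Rational(-77, 6) ≈ -12.833)
Mul(Add(H, 152), Q) = Mul(Add(-129, 152), Rational(-77, 6)) = Mul(23, Rational(-77, 6)) = Rational(-1771, 6)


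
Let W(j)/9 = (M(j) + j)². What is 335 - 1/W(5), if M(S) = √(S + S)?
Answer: 135668/405 + 2*√10/405 ≈ 335.00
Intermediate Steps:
M(S) = √2*√S (M(S) = √(2*S) = √2*√S)
W(j) = 9*(j + √2*√j)² (W(j) = 9*(√2*√j + j)² = 9*(j + √2*√j)²)
335 - 1/W(5) = 335 - 1/(9*(5 + √2*√5)²) = 335 - 1/(9*(5 + √10)²)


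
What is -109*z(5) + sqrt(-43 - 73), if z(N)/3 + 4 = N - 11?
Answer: 3270 + 2*I*sqrt(29) ≈ 3270.0 + 10.77*I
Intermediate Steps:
z(N) = -45 + 3*N (z(N) = -12 + 3*(N - 11) = -12 + 3*(-11 + N) = -12 + (-33 + 3*N) = -45 + 3*N)
-109*z(5) + sqrt(-43 - 73) = -109*(-45 + 3*5) + sqrt(-43 - 73) = -109*(-45 + 15) + sqrt(-116) = -109*(-30) + 2*I*sqrt(29) = 3270 + 2*I*sqrt(29)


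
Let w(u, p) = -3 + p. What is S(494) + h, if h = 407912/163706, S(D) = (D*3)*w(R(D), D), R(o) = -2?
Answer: 59561521642/81853 ≈ 7.2766e+5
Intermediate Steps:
S(D) = 3*D*(-3 + D) (S(D) = (D*3)*(-3 + D) = (3*D)*(-3 + D) = 3*D*(-3 + D))
h = 203956/81853 (h = 407912*(1/163706) = 203956/81853 ≈ 2.4917)
S(494) + h = 3*494*(-3 + 494) + 203956/81853 = 3*494*491 + 203956/81853 = 727662 + 203956/81853 = 59561521642/81853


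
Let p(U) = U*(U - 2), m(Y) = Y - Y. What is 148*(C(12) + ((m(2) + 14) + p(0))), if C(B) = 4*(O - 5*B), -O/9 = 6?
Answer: -65416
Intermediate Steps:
O = -54 (O = -9*6 = -54)
m(Y) = 0
p(U) = U*(-2 + U)
C(B) = -216 - 20*B (C(B) = 4*(-54 - 5*B) = -216 - 20*B)
148*(C(12) + ((m(2) + 14) + p(0))) = 148*((-216 - 20*12) + ((0 + 14) + 0*(-2 + 0))) = 148*((-216 - 240) + (14 + 0*(-2))) = 148*(-456 + (14 + 0)) = 148*(-456 + 14) = 148*(-442) = -65416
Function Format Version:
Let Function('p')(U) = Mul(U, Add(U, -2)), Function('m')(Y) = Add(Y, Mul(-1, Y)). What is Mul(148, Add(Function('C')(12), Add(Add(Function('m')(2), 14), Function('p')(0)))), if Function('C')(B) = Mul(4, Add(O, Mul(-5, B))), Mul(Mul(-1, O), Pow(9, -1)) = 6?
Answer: -65416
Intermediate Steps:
O = -54 (O = Mul(-9, 6) = -54)
Function('m')(Y) = 0
Function('p')(U) = Mul(U, Add(-2, U))
Function('C')(B) = Add(-216, Mul(-20, B)) (Function('C')(B) = Mul(4, Add(-54, Mul(-5, B))) = Add(-216, Mul(-20, B)))
Mul(148, Add(Function('C')(12), Add(Add(Function('m')(2), 14), Function('p')(0)))) = Mul(148, Add(Add(-216, Mul(-20, 12)), Add(Add(0, 14), Mul(0, Add(-2, 0))))) = Mul(148, Add(Add(-216, -240), Add(14, Mul(0, -2)))) = Mul(148, Add(-456, Add(14, 0))) = Mul(148, Add(-456, 14)) = Mul(148, -442) = -65416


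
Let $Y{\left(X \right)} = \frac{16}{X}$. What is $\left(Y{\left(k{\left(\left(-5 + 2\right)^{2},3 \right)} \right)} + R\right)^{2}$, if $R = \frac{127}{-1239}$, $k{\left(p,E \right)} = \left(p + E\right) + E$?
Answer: $\frac{3964081}{4264225} \approx 0.92961$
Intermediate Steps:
$k{\left(p,E \right)} = p + 2 E$ ($k{\left(p,E \right)} = \left(E + p\right) + E = p + 2 E$)
$R = - \frac{127}{1239}$ ($R = 127 \left(- \frac{1}{1239}\right) = - \frac{127}{1239} \approx -0.1025$)
$\left(Y{\left(k{\left(\left(-5 + 2\right)^{2},3 \right)} \right)} + R\right)^{2} = \left(\frac{16}{\left(-5 + 2\right)^{2} + 2 \cdot 3} - \frac{127}{1239}\right)^{2} = \left(\frac{16}{\left(-3\right)^{2} + 6} - \frac{127}{1239}\right)^{2} = \left(\frac{16}{9 + 6} - \frac{127}{1239}\right)^{2} = \left(\frac{16}{15} - \frac{127}{1239}\right)^{2} = \left(\frac{1991}{2065}\right)^{2} = \frac{3964081}{4264225}$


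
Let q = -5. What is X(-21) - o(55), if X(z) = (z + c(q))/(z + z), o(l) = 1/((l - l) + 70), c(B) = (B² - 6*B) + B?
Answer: -74/105 ≈ -0.70476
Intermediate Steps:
c(B) = B² - 5*B
o(l) = 1/70 (o(l) = 1/(0 + 70) = 1/70)
X(z) = (50 + z)/(2*z) (X(z) = (z - 5*(-5 - 5))/(z + z) = (z - 5*(-10))/((2*z)) = (z + 50)*(1/(2*z)) = (50 + z)*(1/(2*z)) = (50 + z)/(2*z))
X(-21) - o(55) = (½)*(50 - 21)/(-21) - 1*1/70 = (½)*(-1/21)*29 - 1/70 = -29/42 - 1/70 = -74/105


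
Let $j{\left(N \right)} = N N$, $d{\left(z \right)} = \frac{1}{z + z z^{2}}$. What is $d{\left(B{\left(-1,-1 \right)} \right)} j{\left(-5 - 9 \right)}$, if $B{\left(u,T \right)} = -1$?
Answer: $-98$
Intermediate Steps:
$d{\left(z \right)} = \frac{1}{z + z^{3}}$
$j{\left(N \right)} = N^{2}$
$d{\left(B{\left(-1,-1 \right)} \right)} j{\left(-5 - 9 \right)} = \frac{\left(-5 - 9\right)^{2}}{-1 + \left(-1\right)^{3}} = \frac{\left(-5 - 9\right)^{2}}{-1 - 1} = \frac{\left(-14\right)^{2}}{-2} = \left(- \frac{1}{2}\right) 196 = -98$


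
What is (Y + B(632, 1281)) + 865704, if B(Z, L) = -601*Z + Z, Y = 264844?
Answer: 751348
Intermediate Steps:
B(Z, L) = -600*Z
(Y + B(632, 1281)) + 865704 = (264844 - 600*632) + 865704 = (264844 - 379200) + 865704 = -114356 + 865704 = 751348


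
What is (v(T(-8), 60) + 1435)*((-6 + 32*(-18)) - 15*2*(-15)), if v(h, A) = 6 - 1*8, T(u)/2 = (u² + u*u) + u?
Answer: -189156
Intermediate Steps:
T(u) = 2*u + 4*u² (T(u) = 2*((u² + u*u) + u) = 2*((u² + u²) + u) = 2*(2*u² + u) = 2*(u + 2*u²) = 2*u + 4*u²)
v(h, A) = -2 (v(h, A) = 6 - 8 = -2)
(v(T(-8), 60) + 1435)*((-6 + 32*(-18)) - 15*2*(-15)) = (-2 + 1435)*((-6 + 32*(-18)) - 15*2*(-15)) = 1433*((-6 - 576) - 30*(-15)) = 1433*(-582 + 450) = 1433*(-132) = -189156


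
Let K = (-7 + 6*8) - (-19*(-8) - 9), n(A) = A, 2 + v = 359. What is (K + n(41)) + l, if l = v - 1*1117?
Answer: -821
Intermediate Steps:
v = 357 (v = -2 + 359 = 357)
l = -760 (l = 357 - 1*1117 = 357 - 1117 = -760)
K = -102 (K = (-7 + 48) - (152 - 9) = 41 - 1*143 = 41 - 143 = -102)
(K + n(41)) + l = (-102 + 41) - 760 = -61 - 760 = -821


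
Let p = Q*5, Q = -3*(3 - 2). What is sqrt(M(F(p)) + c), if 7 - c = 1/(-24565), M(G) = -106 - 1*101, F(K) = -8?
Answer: 13*I*sqrt(2471035)/1445 ≈ 14.142*I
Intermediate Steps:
Q = -3 (Q = -3*1 = -3)
p = -15 (p = -3*5 = -15)
M(G) = -207 (M(G) = -106 - 101 = -207)
c = 171956/24565 (c = 7 - 1/(-24565) = 7 - 1*(-1/24565) = 7 + 1/24565 = 171956/24565 ≈ 7.0000)
sqrt(M(F(p)) + c) = sqrt(-207 + 171956/24565) = sqrt(-4912999/24565) = 13*I*sqrt(2471035)/1445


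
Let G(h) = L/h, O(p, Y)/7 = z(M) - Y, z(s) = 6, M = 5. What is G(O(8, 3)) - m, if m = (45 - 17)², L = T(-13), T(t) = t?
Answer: -16477/21 ≈ -784.62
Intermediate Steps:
O(p, Y) = 42 - 7*Y (O(p, Y) = 7*(6 - Y) = 42 - 7*Y)
L = -13
G(h) = -13/h
m = 784 (m = 28² = 784)
G(O(8, 3)) - m = -13/(42 - 7*3) - 1*784 = -13/(42 - 21) - 784 = -13/21 - 784 = -16477/21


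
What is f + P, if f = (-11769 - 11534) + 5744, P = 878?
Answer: -16681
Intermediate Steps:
f = -17559 (f = -23303 + 5744 = -17559)
f + P = -17559 + 878 = -16681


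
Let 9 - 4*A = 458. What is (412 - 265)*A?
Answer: -66003/4 ≈ -16501.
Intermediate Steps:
A = -449/4 (A = 9/4 - ¼*458 = 9/4 - 229/2 = -449/4 ≈ -112.25)
(412 - 265)*A = (412 - 265)*(-449/4) = 147*(-449/4) = -66003/4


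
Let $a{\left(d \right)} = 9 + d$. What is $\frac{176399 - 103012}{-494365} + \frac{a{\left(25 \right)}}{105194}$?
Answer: $- \frac{3851531834}{26002115905} \approx -0.14812$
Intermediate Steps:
$\frac{176399 - 103012}{-494365} + \frac{a{\left(25 \right)}}{105194} = \frac{176399 - 103012}{-494365} + \frac{9 + 25}{105194} = \left(176399 - 103012\right) \left(- \frac{1}{494365}\right) + 34 \cdot \frac{1}{105194} = 73387 \left(- \frac{1}{494365}\right) + \frac{17}{52597} = - \frac{73387}{494365} + \frac{17}{52597} = - \frac{3851531834}{26002115905}$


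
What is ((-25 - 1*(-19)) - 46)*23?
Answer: -1196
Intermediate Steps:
((-25 - 1*(-19)) - 46)*23 = ((-25 + 19) - 46)*23 = (-6 - 46)*23 = -52*23 = -1196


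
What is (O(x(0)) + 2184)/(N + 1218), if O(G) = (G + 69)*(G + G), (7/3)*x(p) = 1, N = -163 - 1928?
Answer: -36644/14259 ≈ -2.5699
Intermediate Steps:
N = -2091
x(p) = 3/7 (x(p) = (3/7)*1 = 3/7)
O(G) = 2*G*(69 + G) (O(G) = (69 + G)*(2*G) = 2*G*(69 + G))
(O(x(0)) + 2184)/(N + 1218) = (2*(3/7)*(69 + 3/7) + 2184)/(-2091 + 1218) = (2*(3/7)*(486/7) + 2184)/(-873) = (2916/49 + 2184)*(-1/873) = (109932/49)*(-1/873) = -36644/14259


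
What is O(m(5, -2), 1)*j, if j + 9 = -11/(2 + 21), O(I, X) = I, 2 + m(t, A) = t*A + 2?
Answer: 2180/23 ≈ 94.783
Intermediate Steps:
m(t, A) = A*t (m(t, A) = -2 + (t*A + 2) = -2 + (A*t + 2) = -2 + (2 + A*t) = A*t)
j = -218/23 (j = -9 - 11/(2 + 21) = -9 - 11/23 = -218/23 ≈ -9.4783)
O(m(5, -2), 1)*j = -2*5*(-218/23) = -10*(-218/23) = 2180/23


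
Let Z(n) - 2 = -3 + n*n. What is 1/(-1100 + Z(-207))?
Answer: 1/41748 ≈ 2.3953e-5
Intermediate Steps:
Z(n) = -1 + n² (Z(n) = 2 + (-3 + n*n) = 2 + (-3 + n²) = -1 + n²)
1/(-1100 + Z(-207)) = 1/(-1100 + (-1 + (-207)²)) = 1/(-1100 + (-1 + 42849)) = 1/(-1100 + 42848) = 1/41748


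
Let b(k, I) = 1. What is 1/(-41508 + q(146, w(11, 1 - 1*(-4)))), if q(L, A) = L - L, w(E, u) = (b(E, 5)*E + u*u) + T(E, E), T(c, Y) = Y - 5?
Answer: -1/41508 ≈ -2.4092e-5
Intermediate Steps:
T(c, Y) = -5 + Y
w(E, u) = -5 + u**2 + 2*E (w(E, u) = (1*E + u*u) + (-5 + E) = (E + u**2) + (-5 + E) = -5 + u**2 + 2*E)
q(L, A) = 0
1/(-41508 + q(146, w(11, 1 - 1*(-4)))) = 1/(-41508 + 0) = 1/(-41508) = -1/41508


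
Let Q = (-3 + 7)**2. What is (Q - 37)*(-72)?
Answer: 1512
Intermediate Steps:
Q = 16 (Q = 4**2 = 16)
(Q - 37)*(-72) = (16 - 37)*(-72) = -21*(-72) = 1512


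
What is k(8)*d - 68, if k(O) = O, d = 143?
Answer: 1076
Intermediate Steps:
k(8)*d - 68 = 8*143 - 68 = 1144 - 68 = 1076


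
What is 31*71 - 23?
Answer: 2178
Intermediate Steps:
31*71 - 23 = 2201 - 23 = 2178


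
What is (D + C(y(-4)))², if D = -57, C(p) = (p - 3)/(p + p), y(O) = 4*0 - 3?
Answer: 3136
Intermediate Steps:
y(O) = -3 (y(O) = 0 - 3 = -3)
C(p) = (-3 + p)/(2*p) (C(p) = (-3 + p)/((2*p)) = (-3 + p)*(1/(2*p)) = (-3 + p)/(2*p))
(D + C(y(-4)))² = (-57 + (½)*(-3 - 3)/(-3))² = (-57 + (½)*(-⅓)*(-6))² = (-57 + 1)² = (-56)² = 3136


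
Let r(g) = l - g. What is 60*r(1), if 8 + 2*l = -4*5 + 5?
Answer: -750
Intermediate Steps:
l = -23/2 (l = -4 + (-4*5 + 5)/2 = -4 + (-20 + 5)/2 = -4 + (1/2)*(-15) = -4 - 15/2 = -23/2 ≈ -11.500)
r(g) = -23/2 - g
60*r(1) = 60*(-23/2 - 1*1) = 60*(-23/2 - 1) = 60*(-25/2) = -750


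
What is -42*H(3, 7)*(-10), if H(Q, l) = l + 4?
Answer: 4620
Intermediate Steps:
H(Q, l) = 4 + l
-42*H(3, 7)*(-10) = -42*(4 + 7)*(-10) = -42*11*(-10) = -462*(-10) = 4620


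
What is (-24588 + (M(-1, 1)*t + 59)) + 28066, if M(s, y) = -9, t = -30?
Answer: 3807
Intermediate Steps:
(-24588 + (M(-1, 1)*t + 59)) + 28066 = (-24588 + (-9*(-30) + 59)) + 28066 = (-24588 + (270 + 59)) + 28066 = (-24588 + 329) + 28066 = -24259 + 28066 = 3807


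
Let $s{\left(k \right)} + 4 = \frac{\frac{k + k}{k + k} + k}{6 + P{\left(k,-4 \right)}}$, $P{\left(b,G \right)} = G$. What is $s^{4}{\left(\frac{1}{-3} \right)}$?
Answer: $\frac{14641}{81} \approx 180.75$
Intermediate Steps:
$s{\left(k \right)} = - \frac{7}{2} + \frac{k}{2}$ ($s{\left(k \right)} = -4 + \frac{\frac{k + k}{k + k} + k}{6 - 4} = -4 + \frac{\frac{2 k}{2 k} + k}{2} = -4 + \left(2 k \frac{1}{2 k} + k\right) \frac{1}{2} = -4 + \left(1 + k\right) \frac{1}{2} = -4 + \left(\frac{1}{2} + \frac{k}{2}\right) = - \frac{7}{2} + \frac{k}{2}$)
$s^{4}{\left(\frac{1}{-3} \right)} = \left(- \frac{7}{2} + \frac{1}{2 \left(-3\right)}\right)^{4} = \left(- \frac{7}{2} + \frac{1}{2} \left(- \frac{1}{3}\right)\right)^{4} = \left(- \frac{7}{2} - \frac{1}{6}\right)^{4} = \left(- \frac{11}{3}\right)^{4} = \frac{14641}{81}$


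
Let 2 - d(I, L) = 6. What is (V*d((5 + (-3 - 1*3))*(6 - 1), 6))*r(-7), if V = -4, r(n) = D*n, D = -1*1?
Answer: 112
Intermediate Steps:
D = -1
r(n) = -n
d(I, L) = -4 (d(I, L) = 2 - 1*6 = 2 - 6 = -4)
(V*d((5 + (-3 - 1*3))*(6 - 1), 6))*r(-7) = (-4*(-4))*(-1*(-7)) = 16*7 = 112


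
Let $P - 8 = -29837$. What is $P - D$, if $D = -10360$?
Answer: $-19469$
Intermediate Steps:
$P = -29829$ ($P = 8 - 29837 = -29829$)
$P - D = -29829 - -10360 = -29829 + 10360 = -19469$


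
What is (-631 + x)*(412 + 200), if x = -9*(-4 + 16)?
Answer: -452268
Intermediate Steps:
x = -108 (x = -9*12 = -108)
(-631 + x)*(412 + 200) = (-631 - 108)*(412 + 200) = -739*612 = -452268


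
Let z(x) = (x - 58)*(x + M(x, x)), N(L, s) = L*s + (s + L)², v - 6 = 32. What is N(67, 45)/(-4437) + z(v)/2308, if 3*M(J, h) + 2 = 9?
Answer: -9872338/2560149 ≈ -3.8562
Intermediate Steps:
v = 38 (v = 6 + 32 = 38)
M(J, h) = 7/3 (M(J, h) = -⅔ + (⅓)*9 = -⅔ + 3 = 7/3)
N(L, s) = (L + s)² + L*s (N(L, s) = L*s + (L + s)² = (L + s)² + L*s)
z(x) = (-58 + x)*(7/3 + x) (z(x) = (x - 58)*(x + 7/3) = (-58 + x)*(7/3 + x))
N(67, 45)/(-4437) + z(v)/2308 = ((67 + 45)² + 67*45)/(-4437) + (-406/3 + 38² - 167/3*38)/2308 = (112² + 3015)*(-1/4437) + (-406/3 + 1444 - 6346/3)*(1/2308) = (12544 + 3015)*(-1/4437) - 2420/3*1/2308 = 15559*(-1/4437) - 605/1731 = -15559/4437 - 605/1731 = -9872338/2560149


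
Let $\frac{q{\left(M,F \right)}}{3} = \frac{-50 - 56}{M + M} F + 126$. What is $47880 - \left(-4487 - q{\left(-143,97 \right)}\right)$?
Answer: $\frac{7557958}{143} \approx 52853.0$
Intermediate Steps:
$q{\left(M,F \right)} = 378 - \frac{159 F}{M}$ ($q{\left(M,F \right)} = 3 \left(\frac{-50 - 56}{M + M} F + 126\right) = 3 \left(- \frac{106}{2 M} F + 126\right) = 3 \left(- 106 \frac{1}{2 M} F + 126\right) = 3 \left(- \frac{53}{M} F + 126\right) = 3 \left(- \frac{53 F}{M} + 126\right) = 3 \left(126 - \frac{53 F}{M}\right) = 378 - \frac{159 F}{M}$)
$47880 - \left(-4487 - q{\left(-143,97 \right)}\right) = 47880 - \left(-4487 - \left(378 - \frac{15423}{-143}\right)\right) = 47880 - \left(-4487 - \left(378 - 15423 \left(- \frac{1}{143}\right)\right)\right) = 47880 - \left(-4487 - \left(378 + \frac{15423}{143}\right)\right) = 47880 - \left(-4487 - \frac{69477}{143}\right) = 47880 - - \frac{711118}{143} = 47880 + \frac{711118}{143} = \frac{7557958}{143}$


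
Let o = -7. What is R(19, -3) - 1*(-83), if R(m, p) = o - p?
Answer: 79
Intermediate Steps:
R(m, p) = -7 - p
R(19, -3) - 1*(-83) = (-7 - 1*(-3)) - 1*(-83) = (-7 + 3) + 83 = -4 + 83 = 79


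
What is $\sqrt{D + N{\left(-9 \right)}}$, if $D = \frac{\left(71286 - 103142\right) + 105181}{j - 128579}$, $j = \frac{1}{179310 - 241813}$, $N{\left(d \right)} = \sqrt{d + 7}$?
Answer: $\frac{\sqrt{-4092430681941100450 + 7176278823304200516 i \sqrt{2}}}{2678857746} \approx 0.69087 + 1.0235 i$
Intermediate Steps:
$N{\left(d \right)} = \sqrt{7 + d}$
$j = - \frac{1}{62503}$ ($j = \frac{1}{-62503} = - \frac{1}{62503} \approx -1.5999 \cdot 10^{-5}$)
$D = - \frac{4583032475}{8036573238}$ ($D = \frac{\left(71286 - 103142\right) + 105181}{- \frac{1}{62503} - 128579} = \frac{\left(71286 - 103142\right) + 105181}{- \frac{8036573238}{62503}} = \left(-31856 + 105181\right) \left(- \frac{62503}{8036573238}\right) = 73325 \left(- \frac{62503}{8036573238}\right) = - \frac{4583032475}{8036573238} \approx -0.57027$)
$\sqrt{D + N{\left(-9 \right)}} = \sqrt{- \frac{4583032475}{8036573238} + \sqrt{7 - 9}} = \sqrt{- \frac{4583032475}{8036573238} + \sqrt{-2}} = \sqrt{- \frac{4583032475}{8036573238} + i \sqrt{2}}$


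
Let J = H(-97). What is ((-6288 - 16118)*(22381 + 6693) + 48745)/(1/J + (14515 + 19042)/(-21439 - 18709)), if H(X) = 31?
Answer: 810703837335812/1000119 ≈ 8.1061e+8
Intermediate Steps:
J = 31
((-6288 - 16118)*(22381 + 6693) + 48745)/(1/J + (14515 + 19042)/(-21439 - 18709)) = ((-6288 - 16118)*(22381 + 6693) + 48745)/(1/31 + (14515 + 19042)/(-21439 - 18709)) = (-22406*29074 + 48745)/(1/31 + 33557/(-40148)) = (-651432044 + 48745)/(1/31 + 33557*(-1/40148)) = -651383299/(1/31 - 33557/40148) = -651383299/(-1000119/1244588) = -651383299*(-1244588/1000119) = 810703837335812/1000119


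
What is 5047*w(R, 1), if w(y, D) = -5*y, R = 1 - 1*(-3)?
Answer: -100940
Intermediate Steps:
R = 4 (R = 1 + 3 = 4)
5047*w(R, 1) = 5047*(-5*4) = 5047*(-20) = -100940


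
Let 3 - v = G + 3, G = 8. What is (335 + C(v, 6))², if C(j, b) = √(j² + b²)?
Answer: 119025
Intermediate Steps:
v = -8 (v = 3 - (8 + 3) = 3 - 1*11 = 3 - 11 = -8)
C(j, b) = √(b² + j²)
(335 + C(v, 6))² = (335 + √(6² + (-8)²))² = (335 + √(36 + 64))² = (335 + √100)² = (335 + 10)² = 345² = 119025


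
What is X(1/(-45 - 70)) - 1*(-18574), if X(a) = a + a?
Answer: 2136008/115 ≈ 18574.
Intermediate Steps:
X(a) = 2*a
X(1/(-45 - 70)) - 1*(-18574) = 2/(-45 - 70) - 1*(-18574) = 2/(-115) + 18574 = 2*(-1/115) + 18574 = -2/115 + 18574 = 2136008/115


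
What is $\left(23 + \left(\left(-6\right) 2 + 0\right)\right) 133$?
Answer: $1463$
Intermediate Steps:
$\left(23 + \left(\left(-6\right) 2 + 0\right)\right) 133 = \left(23 + \left(-12 + 0\right)\right) 133 = \left(23 - 12\right) 133 = 11 \cdot 133 = 1463$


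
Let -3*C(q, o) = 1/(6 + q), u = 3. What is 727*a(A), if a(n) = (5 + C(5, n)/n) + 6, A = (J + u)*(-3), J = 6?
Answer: 7126054/891 ≈ 7997.8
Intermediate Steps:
C(q, o) = -1/(3*(6 + q))
A = -27 (A = (6 + 3)*(-3) = 9*(-3) = -27)
a(n) = 11 - 1/(33*n) (a(n) = (5 + (-1/(18 + 3*5))/n) + 6 = (5 + (-1/(18 + 15))/n) + 6 = (5 + (-1/33)/n) + 6 = (5 + (-1*1/33)/n) + 6 = (5 - 1/(33*n)) + 6 = 11 - 1/(33*n))
727*a(A) = 727*(11 - 1/33/(-27)) = 727*(11 - 1/33*(-1/27)) = 727*(11 + 1/891) = 727*(9802/891) = 7126054/891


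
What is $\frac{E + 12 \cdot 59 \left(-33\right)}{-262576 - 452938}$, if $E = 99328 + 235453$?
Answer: $- \frac{311417}{715514} \approx -0.43524$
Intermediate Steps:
$E = 334781$
$\frac{E + 12 \cdot 59 \left(-33\right)}{-262576 - 452938} = \frac{334781 + 12 \cdot 59 \left(-33\right)}{-262576 - 452938} = \frac{334781 + 708 \left(-33\right)}{-715514} = \left(334781 - 23364\right) \left(- \frac{1}{715514}\right) = 311417 \left(- \frac{1}{715514}\right) = - \frac{311417}{715514}$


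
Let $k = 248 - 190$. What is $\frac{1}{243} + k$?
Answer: $\frac{14095}{243} \approx 58.004$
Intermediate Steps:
$k = 58$ ($k = 248 - 190 = 58$)
$\frac{1}{243} + k = \frac{1}{243} + 58 = \frac{14095}{243}$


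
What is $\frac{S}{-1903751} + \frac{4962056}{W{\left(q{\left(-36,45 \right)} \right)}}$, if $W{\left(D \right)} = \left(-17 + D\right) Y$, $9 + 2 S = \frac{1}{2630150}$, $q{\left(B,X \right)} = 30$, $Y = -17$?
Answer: $- \frac{49691524269504808671}{2213160606151300} \approx -22453.0$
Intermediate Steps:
$S = - \frac{23671349}{5260300}$ ($S = - \frac{9}{2} + \frac{1}{2 \cdot 2630150} = - \frac{9}{2} + \frac{1}{2} \cdot \frac{1}{2630150} = - \frac{9}{2} + \frac{1}{5260300} = - \frac{23671349}{5260300} \approx -4.5$)
$W{\left(D \right)} = 289 - 17 D$ ($W{\left(D \right)} = \left(-17 + D\right) \left(-17\right) = 289 - 17 D$)
$\frac{S}{-1903751} + \frac{4962056}{W{\left(q{\left(-36,45 \right)} \right)}} = - \frac{23671349}{5260300 \left(-1903751\right)} + \frac{4962056}{289 - 510} = \left(- \frac{23671349}{5260300}\right) \left(- \frac{1}{1903751}\right) + \frac{4962056}{289 - 510} = \frac{23671349}{10014301385300} + \frac{4962056}{-221} = \frac{23671349}{10014301385300} + 4962056 \left(- \frac{1}{221}\right) = \frac{23671349}{10014301385300} - \frac{4962056}{221} = - \frac{49691524269504808671}{2213160606151300}$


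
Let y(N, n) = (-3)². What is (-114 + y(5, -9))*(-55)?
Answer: 5775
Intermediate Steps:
y(N, n) = 9
(-114 + y(5, -9))*(-55) = (-114 + 9)*(-55) = -105*(-55) = 5775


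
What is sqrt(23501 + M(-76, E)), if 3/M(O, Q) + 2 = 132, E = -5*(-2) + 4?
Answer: sqrt(397167290)/130 ≈ 153.30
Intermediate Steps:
E = 14 (E = 10 + 4 = 14)
M(O, Q) = 3/130 (M(O, Q) = 3/(-2 + 132) = 3/130)
sqrt(23501 + M(-76, E)) = sqrt(23501 + 3/130) = sqrt(3055133/130) = sqrt(397167290)/130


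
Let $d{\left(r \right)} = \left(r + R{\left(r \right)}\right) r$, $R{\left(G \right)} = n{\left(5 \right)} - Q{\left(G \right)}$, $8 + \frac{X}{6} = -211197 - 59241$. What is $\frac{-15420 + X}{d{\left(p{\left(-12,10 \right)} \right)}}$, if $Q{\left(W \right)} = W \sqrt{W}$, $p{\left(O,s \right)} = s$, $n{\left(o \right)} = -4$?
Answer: $\frac{1228572}{1205} + \frac{409524 \sqrt{10}}{241} \approx 6393.1$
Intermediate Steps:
$X = -1622676$ ($X = -48 + 6 \left(-211197 - 59241\right) = -48 + 6 \left(-270438\right) = -48 - 1622628 = -1622676$)
$Q{\left(W \right)} = W^{\frac{3}{2}}$
$R{\left(G \right)} = -4 - G^{\frac{3}{2}}$
$d{\left(r \right)} = r \left(-4 + r - r^{\frac{3}{2}}\right)$ ($d{\left(r \right)} = \left(r - \left(4 + r^{\frac{3}{2}}\right)\right) r = \left(-4 + r - r^{\frac{3}{2}}\right) r = r \left(-4 + r - r^{\frac{3}{2}}\right)$)
$\frac{-15420 + X}{d{\left(p{\left(-12,10 \right)} \right)}} = \frac{-15420 - 1622676}{\left(-1\right) 10 \left(4 + 10^{\frac{3}{2}} - 10\right)} = - \frac{1638096}{\left(-1\right) 10 \left(4 + 10 \sqrt{10} - 10\right)} = - \frac{1638096}{\left(-1\right) 10 \left(-6 + 10 \sqrt{10}\right)} = - \frac{1638096}{60 - 100 \sqrt{10}}$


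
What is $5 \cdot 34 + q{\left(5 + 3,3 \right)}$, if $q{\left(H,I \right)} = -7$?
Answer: $163$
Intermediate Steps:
$5 \cdot 34 + q{\left(5 + 3,3 \right)} = 5 \cdot 34 - 7 = 170 - 7 = 163$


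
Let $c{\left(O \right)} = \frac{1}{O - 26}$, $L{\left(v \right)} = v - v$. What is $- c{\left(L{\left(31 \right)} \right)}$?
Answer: $\frac{1}{26} \approx 0.038462$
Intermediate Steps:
$L{\left(v \right)} = 0$
$c{\left(O \right)} = \frac{1}{-26 + O}$
$- c{\left(L{\left(31 \right)} \right)} = - \frac{1}{-26 + 0} = - \frac{1}{-26} = \left(-1\right) \left(- \frac{1}{26}\right) = \frac{1}{26}$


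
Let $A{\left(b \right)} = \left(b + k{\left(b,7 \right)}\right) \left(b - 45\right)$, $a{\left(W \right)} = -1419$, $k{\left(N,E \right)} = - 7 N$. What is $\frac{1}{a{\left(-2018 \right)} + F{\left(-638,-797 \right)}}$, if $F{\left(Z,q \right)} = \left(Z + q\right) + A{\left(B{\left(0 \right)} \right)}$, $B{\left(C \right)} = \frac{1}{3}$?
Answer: $- \frac{3}{8294} \approx -0.00036171$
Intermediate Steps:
$B{\left(C \right)} = \frac{1}{3}$
$A{\left(b \right)} = - 6 b \left(-45 + b\right)$ ($A{\left(b \right)} = \left(b - 7 b\right) \left(b - 45\right) = - 6 b \left(-45 + b\right)$)
$F{\left(Z,q \right)} = \frac{268}{3} + Z + q$ ($F{\left(Z,q \right)} = \left(Z + q\right) + 6 \cdot \frac{1}{3} \left(45 - \frac{1}{3}\right) = \left(Z + q\right) + 6 \cdot \frac{1}{3} \cdot \frac{134}{3} = \left(Z + q\right) + \frac{268}{3} = \frac{268}{3} + Z + q$)
$\frac{1}{a{\left(-2018 \right)} + F{\left(-638,-797 \right)}} = \frac{1}{-1419 - \frac{4037}{3}} = \frac{1}{- \frac{8294}{3}} = - \frac{3}{8294}$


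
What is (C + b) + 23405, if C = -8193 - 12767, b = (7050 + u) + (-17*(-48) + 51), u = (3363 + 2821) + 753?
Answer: 17299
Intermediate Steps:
u = 6937 (u = 6184 + 753 = 6937)
b = 14854 (b = (7050 + 6937) + (-17*(-48) + 51) = 13987 + (816 + 51) = 13987 + 867 = 14854)
C = -20960
(C + b) + 23405 = (-20960 + 14854) + 23405 = -6106 + 23405 = 17299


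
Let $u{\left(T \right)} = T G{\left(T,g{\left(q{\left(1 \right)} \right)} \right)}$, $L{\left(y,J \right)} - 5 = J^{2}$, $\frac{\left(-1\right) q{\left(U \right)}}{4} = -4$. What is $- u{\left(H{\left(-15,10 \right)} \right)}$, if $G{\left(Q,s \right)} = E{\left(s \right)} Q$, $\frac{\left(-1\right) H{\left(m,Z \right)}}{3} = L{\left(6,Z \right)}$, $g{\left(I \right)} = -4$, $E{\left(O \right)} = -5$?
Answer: $496125$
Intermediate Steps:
$q{\left(U \right)} = 16$ ($q{\left(U \right)} = \left(-4\right) \left(-4\right) = 16$)
$L{\left(y,J \right)} = 5 + J^{2}$
$H{\left(m,Z \right)} = -15 - 3 Z^{2}$ ($H{\left(m,Z \right)} = - 3 \left(5 + Z^{2}\right) = -15 - 3 Z^{2}$)
$G{\left(Q,s \right)} = - 5 Q$
$u{\left(T \right)} = - 5 T^{2}$ ($u{\left(T \right)} = T \left(- 5 T\right) = - 5 T^{2}$)
$- u{\left(H{\left(-15,10 \right)} \right)} = - \left(-5\right) \left(-15 - 3 \cdot 10^{2}\right)^{2} = - \left(-5\right) \left(-15 - 300\right)^{2} = - \left(-5\right) \left(-315\right)^{2} = - \left(-5\right) 99225 = \left(-1\right) \left(-496125\right) = 496125$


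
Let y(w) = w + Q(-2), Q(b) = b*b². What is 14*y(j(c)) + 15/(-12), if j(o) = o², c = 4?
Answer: 443/4 ≈ 110.75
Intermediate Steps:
Q(b) = b³
y(w) = -8 + w (y(w) = w + (-2)³ = w - 8 = -8 + w)
14*y(j(c)) + 15/(-12) = 14*(-8 + 4²) + 15/(-12) = 14*(-8 + 16) + 15*(-1/12) = 14*8 - 5/4 = 112 - 5/4 = 443/4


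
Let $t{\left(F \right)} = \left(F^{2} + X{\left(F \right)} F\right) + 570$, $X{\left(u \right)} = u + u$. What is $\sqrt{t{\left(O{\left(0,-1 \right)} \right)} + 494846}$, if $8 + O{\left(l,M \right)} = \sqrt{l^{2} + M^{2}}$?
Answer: $\sqrt{495563} \approx 703.96$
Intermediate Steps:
$X{\left(u \right)} = 2 u$
$O{\left(l,M \right)} = -8 + \sqrt{M^{2} + l^{2}}$ ($O{\left(l,M \right)} = -8 + \sqrt{l^{2} + M^{2}} = -8 + \sqrt{M^{2} + l^{2}}$)
$t{\left(F \right)} = 570 + 3 F^{2}$ ($t{\left(F \right)} = \left(F^{2} + 2 F F\right) + 570 = \left(F^{2} + 2 F^{2}\right) + 570 = 3 F^{2} + 570 = 570 + 3 F^{2}$)
$\sqrt{t{\left(O{\left(0,-1 \right)} \right)} + 494846} = \sqrt{\left(570 + 3 \left(-8 + \sqrt{\left(-1\right)^{2} + 0^{2}}\right)^{2}\right) + 494846} = \sqrt{\left(570 + 3 \left(-8 + \sqrt{1 + 0}\right)^{2}\right) + 494846} = \sqrt{\left(570 + 3 \left(-8 + \sqrt{1}\right)^{2}\right) + 494846} = \sqrt{\left(570 + 3 \left(-8 + 1\right)^{2}\right) + 494846} = \sqrt{\left(570 + 3 \left(-7\right)^{2}\right) + 494846} = \sqrt{\left(570 + 3 \cdot 49\right) + 494846} = \sqrt{\left(570 + 147\right) + 494846} = \sqrt{717 + 494846} = \sqrt{495563}$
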